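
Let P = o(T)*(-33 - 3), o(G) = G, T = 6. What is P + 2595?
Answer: 2379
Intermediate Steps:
P = -216 (P = 6*(-33 - 3) = 6*(-36) = -216)
P + 2595 = -216 + 2595 = 2379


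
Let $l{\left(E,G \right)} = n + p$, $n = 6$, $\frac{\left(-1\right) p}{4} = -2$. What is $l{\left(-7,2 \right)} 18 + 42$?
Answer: $294$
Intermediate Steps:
$p = 8$ ($p = \left(-4\right) \left(-2\right) = 8$)
$l{\left(E,G \right)} = 14$ ($l{\left(E,G \right)} = 6 + 8 = 14$)
$l{\left(-7,2 \right)} 18 + 42 = 14 \cdot 18 + 42 = 252 + 42 = 294$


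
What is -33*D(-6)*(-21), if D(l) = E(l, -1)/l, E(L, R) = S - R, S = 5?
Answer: -693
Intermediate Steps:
E(L, R) = 5 - R
D(l) = 6/l (D(l) = (5 - 1*(-1))/l = (5 + 1)/l = 6/l)
-33*D(-6)*(-21) = -198/(-6)*(-21) = -198*(-1)/6*(-21) = -33*(-1)*(-21) = 33*(-21) = -693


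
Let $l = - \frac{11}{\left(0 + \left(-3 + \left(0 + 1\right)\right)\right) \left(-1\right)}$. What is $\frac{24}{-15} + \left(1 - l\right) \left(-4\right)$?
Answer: $- \frac{138}{5} \approx -27.6$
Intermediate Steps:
$l = - \frac{11}{2}$ ($l = - \frac{11}{\left(0 + \left(-3 + 1\right)\right) \left(-1\right)} = - \frac{11}{\left(0 - 2\right) \left(-1\right)} = - \frac{11}{\left(-2\right) \left(-1\right)} = - \frac{11}{2} \approx -5.5$)
$\frac{24}{-15} + \left(1 - l\right) \left(-4\right) = \frac{24}{-15} + \left(1 - - \frac{11}{2}\right) \left(-4\right) = 24 \left(- \frac{1}{15}\right) + \left(1 + \frac{11}{2}\right) \left(-4\right) = - \frac{8}{5} + \frac{13}{2} \left(-4\right) = - \frac{8}{5} - 26 = - \frac{138}{5}$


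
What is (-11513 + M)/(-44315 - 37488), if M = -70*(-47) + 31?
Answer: 8192/81803 ≈ 0.10014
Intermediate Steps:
M = 3321 (M = 3290 + 31 = 3321)
(-11513 + M)/(-44315 - 37488) = (-11513 + 3321)/(-44315 - 37488) = -8192/(-81803) = -8192*(-1/81803) = 8192/81803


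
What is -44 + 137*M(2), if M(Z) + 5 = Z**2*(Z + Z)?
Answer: 1463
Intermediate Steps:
M(Z) = -5 + 2*Z**3 (M(Z) = -5 + Z**2*(Z + Z) = -5 + Z**2*(2*Z) = -5 + 2*Z**3)
-44 + 137*M(2) = -44 + 137*(-5 + 2*2**3) = -44 + 137*(-5 + 2*8) = -44 + 137*(-5 + 16) = -44 + 137*11 = -44 + 1507 = 1463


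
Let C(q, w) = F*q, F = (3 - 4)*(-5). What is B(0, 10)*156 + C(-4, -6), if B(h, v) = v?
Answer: 1540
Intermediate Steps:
F = 5 (F = -1*(-5) = 5)
C(q, w) = 5*q
B(0, 10)*156 + C(-4, -6) = 10*156 + 5*(-4) = 1560 - 20 = 1540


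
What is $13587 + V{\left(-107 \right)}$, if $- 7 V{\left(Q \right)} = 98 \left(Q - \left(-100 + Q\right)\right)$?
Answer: $12187$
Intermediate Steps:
$V{\left(Q \right)} = -1400$ ($V{\left(Q \right)} = - \frac{98 \left(Q - \left(-100 + Q\right)\right)}{7} = - \frac{98 \cdot 100}{7} = \left(- \frac{1}{7}\right) 9800 = -1400$)
$13587 + V{\left(-107 \right)} = 13587 - 1400 = 12187$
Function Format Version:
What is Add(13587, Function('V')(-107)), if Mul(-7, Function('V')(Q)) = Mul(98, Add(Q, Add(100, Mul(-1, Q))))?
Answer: 12187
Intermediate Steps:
Function('V')(Q) = -1400 (Function('V')(Q) = Mul(Rational(-1, 7), Mul(98, Add(Q, Add(100, Mul(-1, Q))))) = Mul(Rational(-1, 7), Mul(98, 100)) = Mul(Rational(-1, 7), 9800) = -1400)
Add(13587, Function('V')(-107)) = Add(13587, -1400) = 12187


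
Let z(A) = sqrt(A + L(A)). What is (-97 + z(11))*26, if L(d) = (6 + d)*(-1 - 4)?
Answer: -2522 + 26*I*sqrt(74) ≈ -2522.0 + 223.66*I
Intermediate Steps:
L(d) = -30 - 5*d (L(d) = (6 + d)*(-5) = -30 - 5*d)
z(A) = sqrt(-30 - 4*A) (z(A) = sqrt(A + (-30 - 5*A)) = sqrt(-30 - 4*A))
(-97 + z(11))*26 = (-97 + sqrt(-30 - 4*11))*26 = (-97 + sqrt(-30 - 44))*26 = (-97 + sqrt(-74))*26 = (-97 + I*sqrt(74))*26 = -2522 + 26*I*sqrt(74)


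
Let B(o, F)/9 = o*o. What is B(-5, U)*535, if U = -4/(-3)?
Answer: 120375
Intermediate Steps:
U = 4/3 (U = -4*(-⅓) = 4/3 ≈ 1.3333)
B(o, F) = 9*o² (B(o, F) = 9*(o*o) = 9*o²)
B(-5, U)*535 = (9*(-5)²)*535 = (9*25)*535 = 225*535 = 120375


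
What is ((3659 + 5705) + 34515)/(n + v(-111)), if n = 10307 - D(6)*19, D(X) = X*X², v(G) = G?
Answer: 43879/6092 ≈ 7.2027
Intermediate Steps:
D(X) = X³
n = 6203 (n = 10307 - 6³*19 = 10307 - 216*19 = 10307 - 1*4104 = 10307 - 4104 = 6203)
((3659 + 5705) + 34515)/(n + v(-111)) = ((3659 + 5705) + 34515)/(6203 - 111) = (9364 + 34515)/6092 = 43879*(1/6092) = 43879/6092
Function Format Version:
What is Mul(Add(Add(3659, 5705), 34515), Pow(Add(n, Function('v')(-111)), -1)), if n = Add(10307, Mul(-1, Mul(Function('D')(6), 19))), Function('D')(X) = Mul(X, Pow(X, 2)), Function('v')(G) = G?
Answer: Rational(43879, 6092) ≈ 7.2027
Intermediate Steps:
Function('D')(X) = Pow(X, 3)
n = 6203 (n = Add(10307, Mul(-1, Mul(Pow(6, 3), 19))) = Add(10307, Mul(-1, Mul(216, 19))) = Add(10307, Mul(-1, 4104)) = Add(10307, -4104) = 6203)
Mul(Add(Add(3659, 5705), 34515), Pow(Add(n, Function('v')(-111)), -1)) = Mul(Add(Add(3659, 5705), 34515), Pow(Add(6203, -111), -1)) = Mul(Add(9364, 34515), Pow(6092, -1)) = Mul(43879, Rational(1, 6092)) = Rational(43879, 6092)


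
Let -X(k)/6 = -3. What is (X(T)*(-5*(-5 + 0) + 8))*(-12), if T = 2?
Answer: -7128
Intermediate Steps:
X(k) = 18 (X(k) = -6*(-3) = 18)
(X(T)*(-5*(-5 + 0) + 8))*(-12) = (18*(-5*(-5 + 0) + 8))*(-12) = (18*(-5*(-5) + 8))*(-12) = (18*(25 + 8))*(-12) = (18*33)*(-12) = 594*(-12) = -7128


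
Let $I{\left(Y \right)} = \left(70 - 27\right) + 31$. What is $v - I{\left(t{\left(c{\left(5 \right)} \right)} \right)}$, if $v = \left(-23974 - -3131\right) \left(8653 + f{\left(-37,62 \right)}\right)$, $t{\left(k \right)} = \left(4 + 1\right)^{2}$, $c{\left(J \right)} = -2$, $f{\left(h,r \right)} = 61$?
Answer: $-181625976$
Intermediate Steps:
$t{\left(k \right)} = 25$ ($t{\left(k \right)} = 5^{2} = 25$)
$v = -181625902$ ($v = \left(-23974 - -3131\right) \left(8653 + 61\right) = \left(-23974 + 3131\right) 8714 = \left(-20843\right) 8714 = -181625902$)
$I{\left(Y \right)} = 74$ ($I{\left(Y \right)} = 43 + 31 = 74$)
$v - I{\left(t{\left(c{\left(5 \right)} \right)} \right)} = -181625902 - 74 = -181625976$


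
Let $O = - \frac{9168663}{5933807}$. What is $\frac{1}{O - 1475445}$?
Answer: $- \frac{5933807}{8755015037778} \approx -6.7776 \cdot 10^{-7}$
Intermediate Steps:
$O = - \frac{9168663}{5933807}$ ($O = \left(-9168663\right) \frac{1}{5933807} = - \frac{9168663}{5933807} \approx -1.5452$)
$\frac{1}{O - 1475445} = \frac{1}{- \frac{9168663}{5933807} - 1475445} = \frac{1}{- \frac{8755015037778}{5933807}} = - \frac{5933807}{8755015037778}$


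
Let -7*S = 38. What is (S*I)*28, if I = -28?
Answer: 4256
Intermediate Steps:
S = -38/7 (S = -⅐*38 = -38/7 ≈ -5.4286)
(S*I)*28 = -38/7*(-28)*28 = 152*28 = 4256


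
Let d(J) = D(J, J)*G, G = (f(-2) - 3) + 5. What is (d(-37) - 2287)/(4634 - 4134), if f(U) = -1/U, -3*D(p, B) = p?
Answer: -13537/3000 ≈ -4.5123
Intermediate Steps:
D(p, B) = -p/3
G = 5/2 (G = (-1/(-2) - 3) + 5 = (-1*(-½) - 3) + 5 = (½ - 3) + 5 = -5/2 + 5 = 5/2 ≈ 2.5000)
d(J) = -5*J/6 (d(J) = -J/3*(5/2) = -5*J/6)
(d(-37) - 2287)/(4634 - 4134) = (-⅚*(-37) - 2287)/(4634 - 4134) = (185/6 - 2287)/500 = -13537/6*1/500 = -13537/3000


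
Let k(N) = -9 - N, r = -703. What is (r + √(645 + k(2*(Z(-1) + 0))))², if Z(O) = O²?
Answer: (703 - √634)² ≈ 4.5944e+5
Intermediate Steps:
(r + √(645 + k(2*(Z(-1) + 0))))² = (-703 + √(645 + (-9 - 2*((-1)² + 0))))² = (-703 + √(645 + (-9 - 2*(1 + 0))))² = (-703 + √(645 + (-9 - 2)))² = (-703 + √(645 - 11))² = (-703 + √634)²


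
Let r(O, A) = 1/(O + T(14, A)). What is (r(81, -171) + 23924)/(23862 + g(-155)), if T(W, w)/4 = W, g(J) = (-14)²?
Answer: 3277589/3295946 ≈ 0.99443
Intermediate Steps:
g(J) = 196
T(W, w) = 4*W
r(O, A) = 1/(56 + O) (r(O, A) = 1/(O + 4*14) = 1/(O + 56) = 1/(56 + O))
(r(81, -171) + 23924)/(23862 + g(-155)) = (1/(56 + 81) + 23924)/(23862 + 196) = (1/137 + 23924)/24058 = (1/137 + 23924)*(1/24058) = (3277589/137)*(1/24058) = 3277589/3295946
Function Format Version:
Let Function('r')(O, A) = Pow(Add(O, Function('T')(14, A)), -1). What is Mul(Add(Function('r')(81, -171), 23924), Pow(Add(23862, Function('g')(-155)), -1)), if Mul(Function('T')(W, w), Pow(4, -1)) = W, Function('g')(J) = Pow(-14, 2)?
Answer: Rational(3277589, 3295946) ≈ 0.99443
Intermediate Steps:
Function('g')(J) = 196
Function('T')(W, w) = Mul(4, W)
Function('r')(O, A) = Pow(Add(56, O), -1) (Function('r')(O, A) = Pow(Add(O, Mul(4, 14)), -1) = Pow(Add(O, 56), -1) = Pow(Add(56, O), -1))
Mul(Add(Function('r')(81, -171), 23924), Pow(Add(23862, Function('g')(-155)), -1)) = Mul(Add(Pow(Add(56, 81), -1), 23924), Pow(Add(23862, 196), -1)) = Mul(Add(Pow(137, -1), 23924), Pow(24058, -1)) = Mul(Add(Rational(1, 137), 23924), Rational(1, 24058)) = Mul(Rational(3277589, 137), Rational(1, 24058)) = Rational(3277589, 3295946)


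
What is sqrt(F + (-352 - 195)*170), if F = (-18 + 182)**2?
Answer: I*sqrt(66094) ≈ 257.09*I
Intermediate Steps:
F = 26896 (F = 164**2 = 26896)
sqrt(F + (-352 - 195)*170) = sqrt(26896 + (-352 - 195)*170) = sqrt(26896 - 547*170) = sqrt(26896 - 92990) = sqrt(-66094) = I*sqrt(66094)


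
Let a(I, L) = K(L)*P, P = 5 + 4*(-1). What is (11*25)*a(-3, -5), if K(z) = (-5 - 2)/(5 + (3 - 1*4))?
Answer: -1925/4 ≈ -481.25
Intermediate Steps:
K(z) = -7/4 (K(z) = -7/(5 + (3 - 4)) = -7/(5 - 1) = -7/4)
P = 1 (P = 5 - 4 = 1)
a(I, L) = -7/4 (a(I, L) = -7/4*1 = -7/4)
(11*25)*a(-3, -5) = (11*25)*(-7/4) = 275*(-7/4) = -1925/4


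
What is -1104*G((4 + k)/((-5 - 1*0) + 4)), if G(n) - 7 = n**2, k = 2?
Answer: -47472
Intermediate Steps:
G(n) = 7 + n**2
-1104*G((4 + k)/((-5 - 1*0) + 4)) = -1104*(7 + ((4 + 2)/((-5 - 1*0) + 4))**2) = -1104*(7 + (6/((-5 + 0) + 4))**2) = -1104*(7 + (6/(-5 + 4))**2) = -1104*(7 + (6/(-1))**2) = -1104*(7 + (6*(-1))**2) = -1104*(7 + (-6)**2) = -1104*(7 + 36) = -1104*43 = -47472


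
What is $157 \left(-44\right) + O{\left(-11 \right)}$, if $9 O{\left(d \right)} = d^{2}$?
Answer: $- \frac{62051}{9} \approx -6894.6$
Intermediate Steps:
$O{\left(d \right)} = \frac{d^{2}}{9}$
$157 \left(-44\right) + O{\left(-11 \right)} = 157 \left(-44\right) + \frac{\left(-11\right)^{2}}{9} = -6908 + \frac{1}{9} \cdot 121 = -6908 + \frac{121}{9} = - \frac{62051}{9}$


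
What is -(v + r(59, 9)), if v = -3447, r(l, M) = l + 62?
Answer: 3326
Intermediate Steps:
r(l, M) = 62 + l
-(v + r(59, 9)) = -(-3447 + (62 + 59)) = -(-3447 + 121) = -1*(-3326) = 3326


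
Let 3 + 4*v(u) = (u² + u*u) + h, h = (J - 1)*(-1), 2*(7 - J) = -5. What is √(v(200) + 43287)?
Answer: √1012546/4 ≈ 251.56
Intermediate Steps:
J = 19/2 (J = 7 - ½*(-5) = 7 + 5/2 = 19/2 ≈ 9.5000)
h = -17/2 (h = (19/2 - 1)*(-1) = (17/2)*(-1) = -17/2 ≈ -8.5000)
v(u) = -23/8 + u²/2 (v(u) = -¾ + ((u² + u*u) - 17/2)/4 = -¾ + ((u² + u²) - 17/2)/4 = -¾ + (2*u² - 17/2)/4 = -¾ + (-17/2 + 2*u²)/4 = -¾ + (-17/8 + u²/2) = -23/8 + u²/2)
√(v(200) + 43287) = √((-23/8 + (½)*200²) + 43287) = √((-23/8 + (½)*40000) + 43287) = √((-23/8 + 20000) + 43287) = √(159977/8 + 43287) = √(506273/8) = √1012546/4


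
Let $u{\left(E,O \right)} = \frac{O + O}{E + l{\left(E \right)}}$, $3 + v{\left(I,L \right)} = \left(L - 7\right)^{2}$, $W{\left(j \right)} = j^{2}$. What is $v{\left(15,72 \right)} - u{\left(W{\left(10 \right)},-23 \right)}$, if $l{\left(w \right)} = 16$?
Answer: $\frac{244899}{58} \approx 4222.4$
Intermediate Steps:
$v{\left(I,L \right)} = -3 + \left(-7 + L\right)^{2}$ ($v{\left(I,L \right)} = -3 + \left(L - 7\right)^{2} = -3 + \left(-7 + L\right)^{2}$)
$u{\left(E,O \right)} = \frac{2 O}{16 + E}$ ($u{\left(E,O \right)} = \frac{O + O}{E + 16} = \frac{2 O}{16 + E}$)
$v{\left(15,72 \right)} - u{\left(W{\left(10 \right)},-23 \right)} = \left(-3 + \left(-7 + 72\right)^{2}\right) - 2 \left(-23\right) \frac{1}{16 + 10^{2}} = \left(-3 + 65^{2}\right) - 2 \left(-23\right) \frac{1}{16 + 100} = \left(-3 + 4225\right) - 2 \left(-23\right) \frac{1}{116} = 4222 - 2 \left(-23\right) \frac{1}{116} = 4222 - - \frac{23}{58} = 4222 + \frac{23}{58} = \frac{244899}{58}$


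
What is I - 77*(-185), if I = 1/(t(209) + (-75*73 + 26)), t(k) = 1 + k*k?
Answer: 544629086/38233 ≈ 14245.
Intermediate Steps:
t(k) = 1 + k²
I = 1/38233 (I = 1/((1 + 209²) + (-75*73 + 26)) = 1/((1 + 43681) + (-5475 + 26)) = 1/(43682 - 5449) = 1/38233 ≈ 2.6155e-5)
I - 77*(-185) = 1/38233 - 77*(-185) = 1/38233 - 1*(-14245) = 1/38233 + 14245 = 544629086/38233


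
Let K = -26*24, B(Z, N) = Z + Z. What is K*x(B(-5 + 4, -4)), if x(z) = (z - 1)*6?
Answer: 11232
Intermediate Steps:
B(Z, N) = 2*Z
K = -624
x(z) = -6 + 6*z (x(z) = (-1 + z)*6 = -6 + 6*z)
K*x(B(-5 + 4, -4)) = -624*(-6 + 6*(2*(-5 + 4))) = -624*(-6 + 6*(2*(-1))) = -624*(-6 + 6*(-2)) = -624*(-6 - 12) = -624*(-18) = 11232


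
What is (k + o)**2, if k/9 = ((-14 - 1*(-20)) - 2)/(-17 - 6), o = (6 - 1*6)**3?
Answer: 1296/529 ≈ 2.4499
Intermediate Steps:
o = 0 (o = (6 - 6)**3 = 0**3 = 0)
k = -36/23 (k = 9*(((-14 - 1*(-20)) - 2)/(-17 - 6)) = 9*(((-14 + 20) - 2)/(-23)) = 9*((6 - 2)*(-1/23)) = 9*(4*(-1/23)) = 9*(-4/23) = -36/23 ≈ -1.5652)
(k + o)**2 = (-36/23 + 0)**2 = (-36/23)**2 = 1296/529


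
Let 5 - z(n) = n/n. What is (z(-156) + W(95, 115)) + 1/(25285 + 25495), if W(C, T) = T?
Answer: 6042821/50780 ≈ 119.00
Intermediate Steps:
z(n) = 4 (z(n) = 5 - n/n = 5 - 1*1 = 5 - 1 = 4)
(z(-156) + W(95, 115)) + 1/(25285 + 25495) = (4 + 115) + 1/(25285 + 25495) = 119 + 1/50780 = 6042821/50780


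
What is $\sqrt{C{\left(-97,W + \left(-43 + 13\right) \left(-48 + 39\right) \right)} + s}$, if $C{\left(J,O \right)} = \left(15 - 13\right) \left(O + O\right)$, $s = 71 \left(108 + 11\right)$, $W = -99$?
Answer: $\sqrt{9133} \approx 95.567$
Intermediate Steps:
$s = 8449$ ($s = 71 \cdot 119 = 8449$)
$C{\left(J,O \right)} = 4 O$ ($C{\left(J,O \right)} = 2 \cdot 2 O = 4 O$)
$\sqrt{C{\left(-97,W + \left(-43 + 13\right) \left(-48 + 39\right) \right)} + s} = \sqrt{4 \left(-99 + \left(-43 + 13\right) \left(-48 + 39\right)\right) + 8449} = \sqrt{4 \left(-99 - -270\right) + 8449} = \sqrt{4 \left(-99 + 270\right) + 8449} = \sqrt{4 \cdot 171 + 8449} = \sqrt{684 + 8449} = \sqrt{9133}$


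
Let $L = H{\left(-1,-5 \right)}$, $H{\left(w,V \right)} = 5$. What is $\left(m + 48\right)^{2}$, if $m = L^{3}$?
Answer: $29929$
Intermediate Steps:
$L = 5$
$m = 125$ ($m = 5^{3} = 125$)
$\left(m + 48\right)^{2} = \left(125 + 48\right)^{2} = 173^{2} = 29929$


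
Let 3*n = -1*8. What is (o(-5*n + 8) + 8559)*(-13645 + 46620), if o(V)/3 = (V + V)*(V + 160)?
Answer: 3142814275/3 ≈ 1.0476e+9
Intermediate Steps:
n = -8/3 (n = (-1*8)/3 = (1/3)*(-8) = -8/3 ≈ -2.6667)
o(V) = 6*V*(160 + V) (o(V) = 3*((V + V)*(V + 160)) = 3*((2*V)*(160 + V)) = 3*(2*V*(160 + V)) = 6*V*(160 + V))
(o(-5*n + 8) + 8559)*(-13645 + 46620) = (6*(-5*(-8/3) + 8)*(160 + (-5*(-8/3) + 8)) + 8559)*(-13645 + 46620) = (6*(40/3 + 8)*(160 + (40/3 + 8)) + 8559)*32975 = (6*(64/3)*(160 + 64/3) + 8559)*32975 = (6*(64/3)*(544/3) + 8559)*32975 = (69632/3 + 8559)*32975 = (95309/3)*32975 = 3142814275/3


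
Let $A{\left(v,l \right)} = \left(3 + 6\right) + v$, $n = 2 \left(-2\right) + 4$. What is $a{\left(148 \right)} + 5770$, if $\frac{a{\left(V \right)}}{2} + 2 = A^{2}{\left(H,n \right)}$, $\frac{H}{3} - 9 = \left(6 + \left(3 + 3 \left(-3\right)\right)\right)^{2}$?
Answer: $8358$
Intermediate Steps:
$H = 27$ ($H = 27 + 3 \left(6 + \left(3 + 3 \left(-3\right)\right)\right)^{2} = 27 + 3 \left(6 + \left(3 - 9\right)\right)^{2} = 27 + 3 \left(6 - 6\right)^{2} = 27 + 3 \cdot 0^{2} = 27 + 3 \cdot 0 = 27 + 0 = 27$)
$n = 0$ ($n = -4 + 4 = 0$)
$A{\left(v,l \right)} = 9 + v$
$a{\left(V \right)} = 2588$ ($a{\left(V \right)} = -4 + 2 \left(9 + 27\right)^{2} = -4 + 2 \cdot 36^{2} = -4 + 2 \cdot 1296 = -4 + 2592 = 2588$)
$a{\left(148 \right)} + 5770 = 2588 + 5770 = 8358$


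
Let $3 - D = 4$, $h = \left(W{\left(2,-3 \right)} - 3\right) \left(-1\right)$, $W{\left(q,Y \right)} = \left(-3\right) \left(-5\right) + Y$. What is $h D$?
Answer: $9$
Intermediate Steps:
$W{\left(q,Y \right)} = 15 + Y$
$h = -9$ ($h = \left(\left(15 - 3\right) - 3\right) \left(-1\right) = \left(12 - 3\right) \left(-1\right) = 9 \left(-1\right) = -9$)
$D = -1$ ($D = 3 - 4 = -1$)
$h D = \left(-9\right) \left(-1\right) = 9$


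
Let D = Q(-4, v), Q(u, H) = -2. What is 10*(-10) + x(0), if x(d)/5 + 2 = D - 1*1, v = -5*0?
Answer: -125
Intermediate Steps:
v = 0
D = -2
x(d) = -25 (x(d) = -10 + 5*(-2 - 1*1) = -10 + 5*(-2 - 1) = -10 + 5*(-3) = -10 - 15 = -25)
10*(-10) + x(0) = 10*(-10) - 25 = -100 - 25 = -125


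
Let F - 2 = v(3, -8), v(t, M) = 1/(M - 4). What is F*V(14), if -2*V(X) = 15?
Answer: -115/8 ≈ -14.375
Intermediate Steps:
v(t, M) = 1/(-4 + M)
V(X) = -15/2 (V(X) = -½*15 = -15/2)
F = 23/12 (F = 2 + 1/(-4 - 8) = 2 + 1/(-12) = 2 - 1/12 = 23/12 ≈ 1.9167)
F*V(14) = (23/12)*(-15/2) = -115/8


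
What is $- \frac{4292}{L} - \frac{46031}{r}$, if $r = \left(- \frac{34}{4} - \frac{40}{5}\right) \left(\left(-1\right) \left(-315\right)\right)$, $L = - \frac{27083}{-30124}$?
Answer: $- \frac{191642741002}{40218255} \approx -4765.1$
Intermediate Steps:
$L = \frac{27083}{30124}$ ($L = \left(-27083\right) \left(- \frac{1}{30124}\right) = \frac{27083}{30124} \approx 0.89905$)
$r = - \frac{10395}{2}$ ($r = \left(\left(-34\right) \frac{1}{4} - 8\right) 315 = \left(- \frac{17}{2} - 8\right) 315 = \left(- \frac{33}{2}\right) 315 = - \frac{10395}{2} \approx -5197.5$)
$- \frac{4292}{L} - \frac{46031}{r} = - \frac{4292}{\frac{27083}{30124}} - \frac{46031}{- \frac{10395}{2}} = \left(-4292\right) \frac{30124}{27083} - - \frac{92062}{10395} = - \frac{129292208}{27083} + \frac{92062}{10395} = - \frac{191642741002}{40218255}$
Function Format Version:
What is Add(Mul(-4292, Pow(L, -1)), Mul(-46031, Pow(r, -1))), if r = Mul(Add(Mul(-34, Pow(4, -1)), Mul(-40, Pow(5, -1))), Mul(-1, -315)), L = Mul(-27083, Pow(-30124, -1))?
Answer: Rational(-191642741002, 40218255) ≈ -4765.1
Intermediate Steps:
L = Rational(27083, 30124) (L = Mul(-27083, Rational(-1, 30124)) = Rational(27083, 30124) ≈ 0.89905)
r = Rational(-10395, 2) (r = Mul(Add(Mul(-34, Rational(1, 4)), Mul(-40, Rational(1, 5))), 315) = Mul(Add(Rational(-17, 2), -8), 315) = Mul(Rational(-33, 2), 315) = Rational(-10395, 2) ≈ -5197.5)
Add(Mul(-4292, Pow(L, -1)), Mul(-46031, Pow(r, -1))) = Add(Mul(-4292, Pow(Rational(27083, 30124), -1)), Mul(-46031, Pow(Rational(-10395, 2), -1))) = Add(Mul(-4292, Rational(30124, 27083)), Mul(-46031, Rational(-2, 10395))) = Add(Rational(-129292208, 27083), Rational(92062, 10395)) = Rational(-191642741002, 40218255)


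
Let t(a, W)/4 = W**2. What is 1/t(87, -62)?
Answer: 1/15376 ≈ 6.5036e-5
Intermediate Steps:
t(a, W) = 4*W**2
1/t(87, -62) = 1/(4*(-62)**2) = 1/(4*3844) = 1/15376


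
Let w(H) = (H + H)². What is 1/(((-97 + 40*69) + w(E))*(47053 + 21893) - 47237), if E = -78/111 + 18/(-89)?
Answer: 10843849/1992902196367489 ≈ 5.4412e-9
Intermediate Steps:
E = -2980/3293 (E = -78*1/111 + 18*(-1/89) = -26/37 - 18/89 = -2980/3293 ≈ -0.90495)
w(H) = 4*H² (w(H) = (2*H)² = 4*H²)
1/(((-97 + 40*69) + w(E))*(47053 + 21893) - 47237) = 1/(((-97 + 40*69) + 4*(-2980/3293)²)*(47053 + 21893) - 47237) = 1/(((-97 + 2760) + 4*(8880400/10843849))*68946 - 47237) = 1/((2663 + 35521600/10843849)*68946 - 47237) = 1/((28912691487/10843849)*68946 - 47237) = 1/(1993414427262702/10843849 - 47237) = 1/(1992902196367489/10843849) = 10843849/1992902196367489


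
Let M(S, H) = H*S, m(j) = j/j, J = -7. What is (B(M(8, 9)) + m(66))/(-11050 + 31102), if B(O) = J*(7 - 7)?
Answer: 1/20052 ≈ 4.9870e-5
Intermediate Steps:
m(j) = 1
B(O) = 0 (B(O) = -7*(7 - 7) = -7*0 = 0)
(B(M(8, 9)) + m(66))/(-11050 + 31102) = (0 + 1)/(-11050 + 31102) = 1/20052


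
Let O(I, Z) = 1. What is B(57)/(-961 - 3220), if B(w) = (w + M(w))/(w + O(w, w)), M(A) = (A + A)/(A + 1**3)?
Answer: -855/3516221 ≈ -0.00024316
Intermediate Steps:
M(A) = 2*A/(1 + A) (M(A) = (2*A)/(A + 1) = (2*A)/(1 + A) = 2*A/(1 + A))
B(w) = (w + 2*w/(1 + w))/(1 + w) (B(w) = (w + 2*w/(1 + w))/(w + 1) = (w + 2*w/(1 + w))/(1 + w))
B(57)/(-961 - 3220) = (57*(3 + 57)/(1 + 57)**2)/(-961 - 3220) = (57*60/58**2)/(-4181) = (57*(1/3364)*60)*(-1/4181) = (855/841)*(-1/4181) = -855/3516221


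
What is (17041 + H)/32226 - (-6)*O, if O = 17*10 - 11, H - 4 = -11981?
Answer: 5124778/5371 ≈ 954.16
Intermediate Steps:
H = -11977 (H = 4 - 11981 = -11977)
O = 159 (O = 170 - 11 = 159)
(17041 + H)/32226 - (-6)*O = (17041 - 11977)/32226 - (-6)*159 = 5064*(1/32226) - 1*(-954) = 844/5371 + 954 = 5124778/5371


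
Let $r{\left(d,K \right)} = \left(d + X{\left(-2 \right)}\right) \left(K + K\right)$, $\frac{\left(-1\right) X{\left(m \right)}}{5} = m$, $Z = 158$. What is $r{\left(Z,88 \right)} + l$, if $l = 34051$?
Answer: $63619$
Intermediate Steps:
$X{\left(m \right)} = - 5 m$
$r{\left(d,K \right)} = 2 K \left(10 + d\right)$ ($r{\left(d,K \right)} = \left(d - -10\right) \left(K + K\right) = \left(d + 10\right) 2 K = \left(10 + d\right) 2 K = 2 K \left(10 + d\right)$)
$r{\left(Z,88 \right)} + l = 2 \cdot 88 \left(10 + 158\right) + 34051 = 2 \cdot 88 \cdot 168 + 34051 = 29568 + 34051 = 63619$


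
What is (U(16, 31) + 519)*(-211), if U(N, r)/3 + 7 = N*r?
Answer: -419046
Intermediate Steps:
U(N, r) = -21 + 3*N*r (U(N, r) = -21 + 3*(N*r) = -21 + 3*N*r)
(U(16, 31) + 519)*(-211) = ((-21 + 3*16*31) + 519)*(-211) = ((-21 + 1488) + 519)*(-211) = (1467 + 519)*(-211) = 1986*(-211) = -419046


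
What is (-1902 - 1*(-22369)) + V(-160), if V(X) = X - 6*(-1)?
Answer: 20313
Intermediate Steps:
V(X) = 6 + X (V(X) = X + 6 = 6 + X)
(-1902 - 1*(-22369)) + V(-160) = (-1902 - 1*(-22369)) + (6 - 160) = (-1902 + 22369) - 154 = 20467 - 154 = 20313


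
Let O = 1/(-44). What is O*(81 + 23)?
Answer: -26/11 ≈ -2.3636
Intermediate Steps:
O = -1/44 ≈ -0.022727
O*(81 + 23) = -(81 + 23)/44 = -1/44*104 = -26/11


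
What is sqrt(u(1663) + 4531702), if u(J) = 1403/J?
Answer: 3*sqrt(1392526322403)/1663 ≈ 2128.8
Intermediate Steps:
sqrt(u(1663) + 4531702) = sqrt(1403/1663 + 4531702) = sqrt(7536221829/1663) = 3*sqrt(1392526322403)/1663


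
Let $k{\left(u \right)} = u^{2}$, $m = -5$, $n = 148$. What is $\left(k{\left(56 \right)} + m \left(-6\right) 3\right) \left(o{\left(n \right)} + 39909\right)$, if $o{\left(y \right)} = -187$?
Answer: $128143172$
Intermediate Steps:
$\left(k{\left(56 \right)} + m \left(-6\right) 3\right) \left(o{\left(n \right)} + 39909\right) = \left(56^{2} + \left(-5\right) \left(-6\right) 3\right) \left(-187 + 39909\right) = \left(3136 + 30 \cdot 3\right) 39722 = \left(3136 + 90\right) 39722 = 3226 \cdot 39722 = 128143172$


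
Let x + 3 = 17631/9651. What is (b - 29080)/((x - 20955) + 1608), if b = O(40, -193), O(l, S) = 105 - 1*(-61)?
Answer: 392474/262629 ≈ 1.4944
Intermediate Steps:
x = -3774/3217 (x = -3 + 17631/9651 = -3 + 17631*(1/9651) = -3 + 5877/3217 = -3774/3217 ≈ -1.1731)
O(l, S) = 166 (O(l, S) = 105 + 61 = 166)
b = 166
(b - 29080)/((x - 20955) + 1608) = (166 - 29080)/((-3774/3217 - 20955) + 1608) = -28914/(-67416009/3217 + 1608) = -28914/(-62243073/3217) = -28914*(-3217/62243073) = 392474/262629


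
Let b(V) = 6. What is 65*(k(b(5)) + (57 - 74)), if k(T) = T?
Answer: -715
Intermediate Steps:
65*(k(b(5)) + (57 - 74)) = 65*(6 + (57 - 74)) = 65*(6 - 17) = 65*(-11) = -715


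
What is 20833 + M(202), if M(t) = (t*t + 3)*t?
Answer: 8263847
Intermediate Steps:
M(t) = t*(3 + t**2) (M(t) = (t**2 + 3)*t = (3 + t**2)*t = t*(3 + t**2))
20833 + M(202) = 20833 + 202*(3 + 202**2) = 20833 + 202*(3 + 40804) = 20833 + 202*40807 = 20833 + 8243014 = 8263847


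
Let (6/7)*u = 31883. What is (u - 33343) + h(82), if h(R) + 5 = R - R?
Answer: 23093/6 ≈ 3848.8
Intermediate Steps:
u = 223181/6 (u = (7/6)*31883 = 223181/6 ≈ 37197.)
h(R) = -5 (h(R) = -5 + (R - R) = -5 + 0 = -5)
(u - 33343) + h(82) = (223181/6 - 33343) - 5 = 23123/6 - 5 = 23093/6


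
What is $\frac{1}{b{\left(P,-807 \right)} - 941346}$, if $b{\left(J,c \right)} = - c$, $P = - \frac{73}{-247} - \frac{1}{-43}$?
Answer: $- \frac{1}{940539} \approx -1.0632 \cdot 10^{-6}$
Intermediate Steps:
$P = \frac{3386}{10621}$ ($P = \left(-73\right) \left(- \frac{1}{247}\right) - - \frac{1}{43} = \frac{73}{247} + \frac{1}{43} = \frac{3386}{10621} \approx 0.3188$)
$\frac{1}{b{\left(P,-807 \right)} - 941346} = \frac{1}{\left(-1\right) \left(-807\right) - 941346} = \frac{1}{807 - 941346} = \frac{1}{-940539} = - \frac{1}{940539}$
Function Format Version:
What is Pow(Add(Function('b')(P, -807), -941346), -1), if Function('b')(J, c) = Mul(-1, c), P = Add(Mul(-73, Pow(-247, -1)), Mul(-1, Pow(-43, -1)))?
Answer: Rational(-1, 940539) ≈ -1.0632e-6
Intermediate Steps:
P = Rational(3386, 10621) (P = Add(Mul(-73, Rational(-1, 247)), Mul(-1, Rational(-1, 43))) = Add(Rational(73, 247), Rational(1, 43)) = Rational(3386, 10621) ≈ 0.31880)
Pow(Add(Function('b')(P, -807), -941346), -1) = Pow(Add(Mul(-1, -807), -941346), -1) = Pow(Add(807, -941346), -1) = Pow(-940539, -1) = Rational(-1, 940539)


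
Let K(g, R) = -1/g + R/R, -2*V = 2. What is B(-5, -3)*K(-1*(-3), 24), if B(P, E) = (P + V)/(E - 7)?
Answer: ⅖ ≈ 0.40000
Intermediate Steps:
V = -1 (V = -½*2 = -1)
K(g, R) = 1 - 1/g (K(g, R) = -1/g + 1 = 1 - 1/g)
B(P, E) = (-1 + P)/(-7 + E) (B(P, E) = (P - 1)/(E - 7) = (-1 + P)/(-7 + E))
B(-5, -3)*K(-1*(-3), 24) = ((-1 - 5)/(-7 - 3))*((-1 - 1*(-3))/((-1*(-3)))) = (-6/(-10))*((-1 + 3)/3) = (-⅒*(-6))*((⅓)*2) = (⅗)*(⅔) = ⅖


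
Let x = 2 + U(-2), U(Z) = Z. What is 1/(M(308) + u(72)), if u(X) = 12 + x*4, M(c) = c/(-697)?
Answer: 697/8056 ≈ 0.086519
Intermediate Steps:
M(c) = -c/697 (M(c) = c*(-1/697) = -c/697)
x = 0 (x = 2 - 2 = 0)
u(X) = 12 (u(X) = 12 + 0*4 = 12 + 0 = 12)
1/(M(308) + u(72)) = 1/(-1/697*308 + 12) = 1/(-308/697 + 12) = 1/(8056/697) = 697/8056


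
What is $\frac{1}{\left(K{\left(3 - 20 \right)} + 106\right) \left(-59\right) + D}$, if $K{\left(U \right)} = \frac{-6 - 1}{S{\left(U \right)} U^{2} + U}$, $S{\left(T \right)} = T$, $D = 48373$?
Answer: $\frac{4930}{207646257} \approx 2.3742 \cdot 10^{-5}$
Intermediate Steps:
$K{\left(U \right)} = - \frac{7}{U + U^{3}}$ ($K{\left(U \right)} = \frac{-6 - 1}{U U^{2} + U} = - \frac{7}{U^{3} + U} = - \frac{7}{U + U^{3}}$)
$\frac{1}{\left(K{\left(3 - 20 \right)} + 106\right) \left(-59\right) + D} = \frac{1}{\left(- \frac{7}{\left(3 - 20\right) + \left(3 - 20\right)^{3}} + 106\right) \left(-59\right) + 48373} = \frac{1}{\left(- \frac{7}{-17 + \left(-17\right)^{3}} + 106\right) \left(-59\right) + 48373} = \frac{1}{\left(- \frac{7}{-17 - 4913} + 106\right) \left(-59\right) + 48373} = \frac{1}{\left(- \frac{7}{-4930} + 106\right) \left(-59\right) + 48373} = \frac{1}{\left(\left(-7\right) \left(- \frac{1}{4930}\right) + 106\right) \left(-59\right) + 48373} = \frac{1}{\left(\frac{7}{4930} + 106\right) \left(-59\right) + 48373} = \frac{1}{\frac{522587}{4930} \left(-59\right) + 48373} = \frac{1}{- \frac{30832633}{4930} + 48373} = \frac{1}{\frac{207646257}{4930}} = \frac{4930}{207646257}$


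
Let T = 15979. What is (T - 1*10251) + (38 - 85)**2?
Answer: 7937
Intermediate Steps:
(T - 1*10251) + (38 - 85)**2 = (15979 - 1*10251) + (38 - 85)**2 = (15979 - 10251) + (-47)**2 = 5728 + 2209 = 7937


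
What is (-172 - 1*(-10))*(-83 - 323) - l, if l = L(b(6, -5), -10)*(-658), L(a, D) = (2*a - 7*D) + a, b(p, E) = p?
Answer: 123676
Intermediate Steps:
L(a, D) = -7*D + 3*a (L(a, D) = (-7*D + 2*a) + a = -7*D + 3*a)
l = -57904 (l = (-7*(-10) + 3*6)*(-658) = (70 + 18)*(-658) = 88*(-658) = -57904)
(-172 - 1*(-10))*(-83 - 323) - l = (-172 - 1*(-10))*(-83 - 323) - 1*(-57904) = (-172 + 10)*(-406) + 57904 = -162*(-406) + 57904 = 65772 + 57904 = 123676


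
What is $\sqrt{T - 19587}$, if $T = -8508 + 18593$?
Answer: $i \sqrt{9502} \approx 97.478 i$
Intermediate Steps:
$T = 10085$
$\sqrt{T - 19587} = \sqrt{10085 - 19587} = \sqrt{-9502} = i \sqrt{9502}$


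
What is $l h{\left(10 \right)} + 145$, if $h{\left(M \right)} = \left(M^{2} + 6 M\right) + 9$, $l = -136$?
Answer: $-22839$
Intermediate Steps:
$h{\left(M \right)} = 9 + M^{2} + 6 M$
$l h{\left(10 \right)} + 145 = - 136 \left(9 + 10^{2} + 6 \cdot 10\right) + 145 = - 136 \left(9 + 100 + 60\right) + 145 = \left(-136\right) 169 + 145 = -22984 + 145 = -22839$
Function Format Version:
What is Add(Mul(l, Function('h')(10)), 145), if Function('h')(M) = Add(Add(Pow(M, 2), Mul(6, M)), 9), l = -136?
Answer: -22839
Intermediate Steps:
Function('h')(M) = Add(9, Pow(M, 2), Mul(6, M))
Add(Mul(l, Function('h')(10)), 145) = Add(Mul(-136, Add(9, Pow(10, 2), Mul(6, 10))), 145) = Add(Mul(-136, Add(9, 100, 60)), 145) = Add(Mul(-136, 169), 145) = Add(-22984, 145) = -22839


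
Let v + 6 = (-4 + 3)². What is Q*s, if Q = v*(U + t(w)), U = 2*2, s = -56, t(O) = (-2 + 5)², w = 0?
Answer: 3640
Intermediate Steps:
t(O) = 9 (t(O) = 3² = 9)
v = -5 (v = -6 + (-4 + 3)² = -6 + (-1)² = -6 + 1 = -5)
U = 4
Q = -65 (Q = -5*(4 + 9) = -5*13 = -65)
Q*s = -65*(-56) = 3640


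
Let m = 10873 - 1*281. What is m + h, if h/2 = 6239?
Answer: 23070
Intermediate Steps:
h = 12478 (h = 2*6239 = 12478)
m = 10592 (m = 10873 - 281 = 10592)
m + h = 10592 + 12478 = 23070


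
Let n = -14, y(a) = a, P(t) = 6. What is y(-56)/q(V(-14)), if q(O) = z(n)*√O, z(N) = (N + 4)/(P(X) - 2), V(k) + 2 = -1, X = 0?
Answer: -112*I*√3/15 ≈ -12.933*I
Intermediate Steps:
V(k) = -3 (V(k) = -2 - 1 = -3)
z(N) = 1 + N/4 (z(N) = (N + 4)/(6 - 2) = (4 + N)/4 = (4 + N)*(¼) = 1 + N/4)
q(O) = -5*√O/2 (q(O) = (1 + (¼)*(-14))*√O = (1 - 7/2)*√O = -5*√O/2)
y(-56)/q(V(-14)) = -56*2*I*√3/15 = -112*I*√3/15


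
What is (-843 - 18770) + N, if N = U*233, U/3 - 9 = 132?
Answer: 78946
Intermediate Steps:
U = 423 (U = 27 + 3*132 = 27 + 396 = 423)
N = 98559 (N = 423*233 = 98559)
(-843 - 18770) + N = (-843 - 18770) + 98559 = -19613 + 98559 = 78946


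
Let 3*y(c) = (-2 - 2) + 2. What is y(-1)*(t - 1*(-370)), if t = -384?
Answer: 28/3 ≈ 9.3333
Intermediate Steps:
y(c) = -2/3 (y(c) = ((-2 - 2) + 2)/3 = (-4 + 2)/3 = (1/3)*(-2) = -2/3)
y(-1)*(t - 1*(-370)) = -2*(-384 - 1*(-370))/3 = -2*(-384 + 370)/3 = -2/3*(-14) = 28/3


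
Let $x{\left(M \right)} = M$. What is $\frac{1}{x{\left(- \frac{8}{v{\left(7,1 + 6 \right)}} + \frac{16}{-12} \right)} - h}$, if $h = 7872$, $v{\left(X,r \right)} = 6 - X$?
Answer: $- \frac{3}{23596} \approx -0.00012714$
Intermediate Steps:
$\frac{1}{x{\left(- \frac{8}{v{\left(7,1 + 6 \right)}} + \frac{16}{-12} \right)} - h} = \frac{1}{\left(- \frac{8}{6 - 7} + \frac{16}{-12}\right) - 7872} = \frac{1}{\left(- \frac{8}{6 - 7} + 16 \left(- \frac{1}{12}\right)\right) - 7872} = \frac{1}{\left(- \frac{8}{-1} - \frac{4}{3}\right) - 7872} = \frac{1}{\left(\left(-8\right) \left(-1\right) - \frac{4}{3}\right) - 7872} = \frac{1}{\left(8 - \frac{4}{3}\right) - 7872} = \frac{1}{\frac{20}{3} - 7872} = \frac{1}{- \frac{23596}{3}} = - \frac{3}{23596}$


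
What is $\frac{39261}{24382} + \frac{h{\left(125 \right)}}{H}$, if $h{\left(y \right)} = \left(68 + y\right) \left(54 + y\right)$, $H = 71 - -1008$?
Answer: $\frac{884687573}{26308178} \approx 33.628$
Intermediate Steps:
$H = 1079$ ($H = 71 + 1008 = 1079$)
$h{\left(y \right)} = \left(54 + y\right) \left(68 + y\right)$
$\frac{39261}{24382} + \frac{h{\left(125 \right)}}{H} = \frac{39261}{24382} + \frac{3672 + 125^{2} + 122 \cdot 125}{1079} = 39261 \cdot \frac{1}{24382} + \left(3672 + 15625 + 15250\right) \frac{1}{1079} = \frac{39261}{24382} + 34547 \cdot \frac{1}{1079} = \frac{39261}{24382} + \frac{34547}{1079} = \frac{884687573}{26308178}$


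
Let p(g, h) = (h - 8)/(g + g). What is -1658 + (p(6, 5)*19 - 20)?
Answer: -6731/4 ≈ -1682.8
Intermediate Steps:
p(g, h) = (-8 + h)/(2*g) (p(g, h) = (-8 + h)/((2*g)) = (-8 + h)*(1/(2*g)) = (-8 + h)/(2*g))
-1658 + (p(6, 5)*19 - 20) = -1658 + (((½)*(-8 + 5)/6)*19 - 20) = -1658 + (((½)*(⅙)*(-3))*19 - 20) = -1658 + (-¼*19 - 20) = -1658 + (-19/4 - 20) = -1658 - 99/4 = -6731/4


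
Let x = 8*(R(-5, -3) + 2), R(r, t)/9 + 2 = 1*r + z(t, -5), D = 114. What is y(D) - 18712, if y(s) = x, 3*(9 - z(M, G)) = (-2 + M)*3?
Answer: -18192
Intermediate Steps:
z(M, G) = 11 - M (z(M, G) = 9 - (-2 + M)*3/3 = 9 - (-6 + 3*M)/3 = 9 + (2 - M) = 11 - M)
R(r, t) = 81 - 9*t + 9*r (R(r, t) = -18 + 9*(1*r + (11 - t)) = -18 + 9*(r + (11 - t)) = -18 + 9*(11 + r - t) = -18 + (99 - 9*t + 9*r) = 81 - 9*t + 9*r)
x = 520 (x = 8*((81 - 9*(-3) + 9*(-5)) + 2) = 8*((81 + 27 - 45) + 2) = 8*(63 + 2) = 8*65 = 520)
y(s) = 520
y(D) - 18712 = 520 - 18712 = -18192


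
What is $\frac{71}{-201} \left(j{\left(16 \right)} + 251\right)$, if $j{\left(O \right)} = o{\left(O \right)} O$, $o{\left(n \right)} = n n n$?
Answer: $- \frac{1556959}{67} \approx -23238.0$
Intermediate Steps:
$o{\left(n \right)} = n^{3}$ ($o{\left(n \right)} = n^{2} n = n^{3}$)
$j{\left(O \right)} = O^{4}$ ($j{\left(O \right)} = O^{3} O = O^{4}$)
$\frac{71}{-201} \left(j{\left(16 \right)} + 251\right) = \frac{71}{-201} \left(16^{4} + 251\right) = 71 \left(- \frac{1}{201}\right) \left(65536 + 251\right) = \left(- \frac{71}{201}\right) 65787 = - \frac{1556959}{67}$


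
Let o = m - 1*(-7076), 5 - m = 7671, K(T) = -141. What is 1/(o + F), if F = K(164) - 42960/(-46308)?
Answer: -3859/2817349 ≈ -0.0013697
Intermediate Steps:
m = -7666 (m = 5 - 1*7671 = 5 - 7671 = -7666)
F = -540539/3859 (F = -141 - 42960/(-46308) = -141 - 42960*(-1)/46308 = -141 - 1*(-3580/3859) = -141 + 3580/3859 = -540539/3859 ≈ -140.07)
o = -590 (o = -7666 - 1*(-7076) = -7666 + 7076 = -590)
1/(o + F) = 1/(-590 - 540539/3859) = 1/(-2817349/3859) = -3859/2817349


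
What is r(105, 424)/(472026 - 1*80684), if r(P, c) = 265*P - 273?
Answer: 1968/27953 ≈ 0.070404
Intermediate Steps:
r(P, c) = -273 + 265*P
r(105, 424)/(472026 - 1*80684) = (-273 + 265*105)/(472026 - 1*80684) = (-273 + 27825)/(472026 - 80684) = 27552/391342 = 27552*(1/391342) = 1968/27953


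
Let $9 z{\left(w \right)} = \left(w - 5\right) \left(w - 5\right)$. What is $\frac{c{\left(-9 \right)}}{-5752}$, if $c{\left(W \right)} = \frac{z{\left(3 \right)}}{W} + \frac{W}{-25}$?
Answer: $- \frac{629}{11647800} \approx -5.4002 \cdot 10^{-5}$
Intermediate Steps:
$z{\left(w \right)} = \frac{\left(-5 + w\right)^{2}}{9}$ ($z{\left(w \right)} = \frac{\left(w - 5\right) \left(w - 5\right)}{9} = \frac{\left(-5 + w\right) \left(-5 + w\right)}{9} = \frac{\left(-5 + w\right)^{2}}{9}$)
$c{\left(W \right)} = - \frac{W}{25} + \frac{4}{9 W}$ ($c{\left(W \right)} = \frac{\frac{1}{9} \left(-5 + 3\right)^{2}}{W} + \frac{W}{-25} = \frac{\frac{1}{9} \left(-2\right)^{2}}{W} + W \left(- \frac{1}{25}\right) = \frac{\frac{1}{9} \cdot 4}{W} - \frac{W}{25} = \frac{4}{9 W} - \frac{W}{25} = - \frac{W}{25} + \frac{4}{9 W}$)
$\frac{c{\left(-9 \right)}}{-5752} = \frac{\left(- \frac{1}{25}\right) \left(-9\right) + \frac{4}{9 \left(-9\right)}}{-5752} = \left(\frac{9}{25} + \frac{4}{9} \left(- \frac{1}{9}\right)\right) \left(- \frac{1}{5752}\right) = \left(\frac{9}{25} - \frac{4}{81}\right) \left(- \frac{1}{5752}\right) = \frac{629}{2025} \left(- \frac{1}{5752}\right) = - \frac{629}{11647800}$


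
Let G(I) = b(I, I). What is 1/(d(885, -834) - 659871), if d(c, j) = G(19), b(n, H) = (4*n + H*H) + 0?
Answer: -1/659434 ≈ -1.5165e-6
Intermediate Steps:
b(n, H) = H**2 + 4*n (b(n, H) = (4*n + H**2) + 0 = (H**2 + 4*n) + 0 = H**2 + 4*n)
G(I) = I**2 + 4*I
d(c, j) = 437 (d(c, j) = 19*(4 + 19) = 19*23 = 437)
1/(d(885, -834) - 659871) = 1/(437 - 659871) = 1/(-659434) = -1/659434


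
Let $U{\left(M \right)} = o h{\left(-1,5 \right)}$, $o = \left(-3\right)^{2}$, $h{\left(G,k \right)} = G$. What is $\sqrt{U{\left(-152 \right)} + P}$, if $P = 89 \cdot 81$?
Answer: $60 \sqrt{2} \approx 84.853$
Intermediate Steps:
$P = 7209$
$o = 9$
$U{\left(M \right)} = -9$ ($U{\left(M \right)} = 9 \left(-1\right) = -9$)
$\sqrt{U{\left(-152 \right)} + P} = \sqrt{-9 + 7209} = \sqrt{7200} = 60 \sqrt{2}$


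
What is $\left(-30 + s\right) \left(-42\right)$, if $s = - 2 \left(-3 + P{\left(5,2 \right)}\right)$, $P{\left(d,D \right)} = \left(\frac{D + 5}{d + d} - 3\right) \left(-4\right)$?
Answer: $\frac{8904}{5} \approx 1780.8$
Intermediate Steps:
$P{\left(d,D \right)} = 12 - \frac{2 \left(5 + D\right)}{d}$ ($P{\left(d,D \right)} = \left(\frac{5 + D}{2 d} - 3\right) \left(-4\right) = \left(-3 + \frac{5 + D}{2 d}\right) \left(-4\right) = 12 - \frac{2 \left(5 + D\right)}{d}$)
$s = - \frac{62}{5}$ ($s = - 2 \left(-3 + \frac{2 \left(-5 - 2 + 6 \cdot 5\right)}{5}\right) = - 2 \left(-3 + 2 \cdot \frac{1}{5} \left(-5 - 2 + 30\right)\right) = - 2 \left(-3 + 2 \cdot \frac{1}{5} \cdot 23\right) = - 2 \left(-3 + \frac{46}{5}\right) = \left(-2\right) \frac{31}{5} = - \frac{62}{5} \approx -12.4$)
$\left(-30 + s\right) \left(-42\right) = \left(-30 - \frac{62}{5}\right) \left(-42\right) = \left(- \frac{212}{5}\right) \left(-42\right) = \frac{8904}{5}$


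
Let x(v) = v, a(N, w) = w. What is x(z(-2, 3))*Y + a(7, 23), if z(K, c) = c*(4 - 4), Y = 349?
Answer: 23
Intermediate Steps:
z(K, c) = 0 (z(K, c) = c*0 = 0)
x(z(-2, 3))*Y + a(7, 23) = 0*349 + 23 = 0 + 23 = 23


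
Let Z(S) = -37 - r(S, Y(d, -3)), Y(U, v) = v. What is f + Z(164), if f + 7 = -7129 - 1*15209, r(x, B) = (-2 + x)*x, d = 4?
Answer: -48950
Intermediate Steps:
r(x, B) = x*(-2 + x)
Z(S) = -37 - S*(-2 + S)
f = -22345 (f = -7 + (-7129 - 1*15209) = -7 + (-7129 - 15209) = -7 - 22338 = -22345)
f + Z(164) = -22345 + (-37 - 1*164*(-2 + 164)) = -22345 + (-37 - 1*164*162) = -22345 + (-37 - 26568) = -22345 - 26605 = -48950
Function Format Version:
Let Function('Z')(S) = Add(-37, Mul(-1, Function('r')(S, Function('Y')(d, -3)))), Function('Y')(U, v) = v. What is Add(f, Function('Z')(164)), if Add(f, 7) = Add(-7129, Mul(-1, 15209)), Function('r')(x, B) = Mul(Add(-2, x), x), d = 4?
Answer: -48950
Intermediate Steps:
Function('r')(x, B) = Mul(x, Add(-2, x))
Function('Z')(S) = Add(-37, Mul(-1, S, Add(-2, S))) (Function('Z')(S) = Add(-37, Mul(-1, Mul(S, Add(-2, S)))) = Add(-37, Mul(-1, S, Add(-2, S))))
f = -22345 (f = Add(-7, Add(-7129, Mul(-1, 15209))) = Add(-7, Add(-7129, -15209)) = Add(-7, -22338) = -22345)
Add(f, Function('Z')(164)) = Add(-22345, Add(-37, Mul(-1, 164, Add(-2, 164)))) = Add(-22345, Add(-37, Mul(-1, 164, 162))) = Add(-22345, Add(-37, -26568)) = Add(-22345, -26605) = -48950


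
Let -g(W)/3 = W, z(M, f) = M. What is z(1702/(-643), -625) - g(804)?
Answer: 1549214/643 ≈ 2409.4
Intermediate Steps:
g(W) = -3*W
z(1702/(-643), -625) - g(804) = 1702/(-643) - (-3)*804 = 1702*(-1/643) - 1*(-2412) = -1702/643 + 2412 = 1549214/643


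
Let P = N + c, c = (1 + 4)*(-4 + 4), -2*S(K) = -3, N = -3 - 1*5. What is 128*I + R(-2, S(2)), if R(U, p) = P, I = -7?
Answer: -904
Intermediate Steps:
N = -8 (N = -3 - 5 = -8)
S(K) = 3/2 (S(K) = -½*(-3) = 3/2)
c = 0 (c = 5*0 = 0)
P = -8 (P = -8 + 0 = -8)
R(U, p) = -8
128*I + R(-2, S(2)) = 128*(-7) - 8 = -896 - 8 = -904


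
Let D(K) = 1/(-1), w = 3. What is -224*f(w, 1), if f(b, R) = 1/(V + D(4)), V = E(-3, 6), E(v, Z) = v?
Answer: 56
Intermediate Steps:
D(K) = -1
V = -3
f(b, R) = -¼ (f(b, R) = 1/(-3 - 1) = 1/(-4) = -¼)
-224*f(w, 1) = -224*(-¼) = 56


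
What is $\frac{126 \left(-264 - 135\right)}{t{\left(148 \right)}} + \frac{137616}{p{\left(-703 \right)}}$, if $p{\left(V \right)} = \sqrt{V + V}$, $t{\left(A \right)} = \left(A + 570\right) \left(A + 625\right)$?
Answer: $- \frac{25137}{277507} - \frac{68808 i \sqrt{1406}}{703} \approx -0.090582 - 3670.1 i$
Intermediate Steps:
$t{\left(A \right)} = \left(570 + A\right) \left(625 + A\right)$
$p{\left(V \right)} = \sqrt{2} \sqrt{V}$ ($p{\left(V \right)} = \sqrt{2 V} = \sqrt{2} \sqrt{V}$)
$\frac{126 \left(-264 - 135\right)}{t{\left(148 \right)}} + \frac{137616}{p{\left(-703 \right)}} = \frac{126 \left(-264 - 135\right)}{356250 + 148^{2} + 1195 \cdot 148} + \frac{137616}{\sqrt{2} \sqrt{-703}} = \frac{126 \left(-399\right)}{356250 + 21904 + 176860} + \frac{137616}{\sqrt{2} i \sqrt{703}} = - \frac{50274}{555014} + \frac{137616}{i \sqrt{1406}} = \left(-50274\right) \frac{1}{555014} + 137616 \left(- \frac{i \sqrt{1406}}{1406}\right) = - \frac{25137}{277507} - \frac{68808 i \sqrt{1406}}{703}$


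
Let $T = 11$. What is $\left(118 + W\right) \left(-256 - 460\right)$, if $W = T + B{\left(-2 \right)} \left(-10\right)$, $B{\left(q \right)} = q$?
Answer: $-106684$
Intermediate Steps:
$W = 31$ ($W = 11 - -20 = 11 + 20 = 31$)
$\left(118 + W\right) \left(-256 - 460\right) = \left(118 + 31\right) \left(-256 - 460\right) = 149 \left(-716\right) = -106684$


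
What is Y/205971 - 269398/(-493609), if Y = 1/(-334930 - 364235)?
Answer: 38795390193598961/71083503805951935 ≈ 0.54577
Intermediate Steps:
Y = -1/699165 (Y = 1/(-699165) = -1/699165 ≈ -1.4303e-6)
Y/205971 - 269398/(-493609) = -1/699165/205971 - 269398/(-493609) = -1/699165*1/205971 - 269398*(-1/493609) = -1/144007714215 + 269398/493609 = 38795390193598961/71083503805951935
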